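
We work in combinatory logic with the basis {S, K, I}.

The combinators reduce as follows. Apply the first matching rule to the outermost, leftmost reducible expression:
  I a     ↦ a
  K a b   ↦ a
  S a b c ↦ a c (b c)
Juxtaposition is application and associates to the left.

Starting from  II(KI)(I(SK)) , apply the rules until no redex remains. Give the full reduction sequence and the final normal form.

Answer: normal form = I  (in 3 steps)

Reduction:
  start: II(KI)(I(SK))
  [1] I(KI)(I(SK))
  [2] KI(I(SK))
  [3] I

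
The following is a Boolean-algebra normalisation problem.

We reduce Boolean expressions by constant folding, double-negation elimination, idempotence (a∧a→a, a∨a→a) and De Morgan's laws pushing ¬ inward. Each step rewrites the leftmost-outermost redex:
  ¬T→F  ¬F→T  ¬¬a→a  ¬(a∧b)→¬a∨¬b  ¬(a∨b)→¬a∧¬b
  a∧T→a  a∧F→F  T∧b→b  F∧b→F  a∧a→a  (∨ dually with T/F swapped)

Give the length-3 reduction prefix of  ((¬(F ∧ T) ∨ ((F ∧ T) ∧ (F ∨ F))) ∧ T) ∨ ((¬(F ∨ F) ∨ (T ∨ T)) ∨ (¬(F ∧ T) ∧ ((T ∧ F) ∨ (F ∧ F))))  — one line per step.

  start: ((¬(F ∧ T) ∨ ((F ∧ T) ∧ (F ∨ F))) ∧ T) ∨ ((¬(F ∨ F) ∨ (T ∨ T)) ∨ (¬(F ∧ T) ∧ ((T ∧ F) ∨ (F ∧ F))))
  →1  (¬(F ∧ T) ∨ ((F ∧ T) ∧ (F ∨ F))) ∨ ((¬(F ∨ F) ∨ (T ∨ T)) ∨ (¬(F ∧ T) ∧ ((T ∧ F) ∨ (F ∧ F))))
  →2  ((¬F ∨ ¬T) ∨ ((F ∧ T) ∧ (F ∨ F))) ∨ ((¬(F ∨ F) ∨ (T ∨ T)) ∨ (¬(F ∧ T) ∧ ((T ∧ F) ∨ (F ∧ F))))
  →3  ((T ∨ ¬T) ∨ ((F ∧ T) ∧ (F ∨ F))) ∨ ((¬(F ∨ F) ∨ (T ∨ T)) ∨ (¬(F ∧ T) ∧ ((T ∧ F) ∨ (F ∧ F))))

Answer: after 3 steps: ((T ∨ ¬T) ∨ ((F ∧ T) ∧ (F ∨ F))) ∨ ((¬(F ∨ F) ∨ (T ∨ T)) ∨ (¬(F ∧ T) ∧ ((T ∧ F) ∨ (F ∧ F))))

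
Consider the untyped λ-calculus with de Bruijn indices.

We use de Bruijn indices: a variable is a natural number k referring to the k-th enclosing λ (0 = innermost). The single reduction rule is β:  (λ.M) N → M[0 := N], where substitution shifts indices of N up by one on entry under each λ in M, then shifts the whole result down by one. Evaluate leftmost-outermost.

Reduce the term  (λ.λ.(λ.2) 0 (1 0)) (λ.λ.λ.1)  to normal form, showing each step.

  start: (λ.λ.(λ.2) 0 (1 0)) (λ.λ.λ.1)
  [1] λ.(λ.λ.λ.λ.1) 0 ((λ.λ.λ.1) 0)
  [2] λ.(λ.λ.λ.1) ((λ.λ.λ.1) 0)
  [3] λ.λ.λ.1

Answer: normal form = λ.λ.λ.1  (in 3 steps)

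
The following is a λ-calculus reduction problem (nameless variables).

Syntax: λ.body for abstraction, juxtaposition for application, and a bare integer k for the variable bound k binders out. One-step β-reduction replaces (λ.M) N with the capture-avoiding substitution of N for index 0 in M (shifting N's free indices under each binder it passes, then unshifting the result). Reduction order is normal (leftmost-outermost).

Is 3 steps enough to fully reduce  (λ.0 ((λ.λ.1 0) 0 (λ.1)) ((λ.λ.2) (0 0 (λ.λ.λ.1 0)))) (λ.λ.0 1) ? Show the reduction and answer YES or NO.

  start: (λ.0 ((λ.λ.1 0) 0 (λ.1)) ((λ.λ.2) (0 0 (λ.λ.λ.1 0)))) (λ.λ.0 1)
  step 1: (λ.λ.0 1) ((λ.λ.1 0) (λ.λ.0 1) (λ.λ.λ.0 1)) ((λ.λ.λ.λ.0 1) ((λ.λ.0 1) (λ.λ.0 1) (λ.λ.λ.1 0)))
  step 2: (λ.0 ((λ.λ.1 0) (λ.λ.0 1) (λ.λ.λ.0 1))) ((λ.λ.λ.λ.0 1) ((λ.λ.0 1) (λ.λ.0 1) (λ.λ.λ.1 0)))
  step 3: (λ.λ.λ.λ.0 1) ((λ.λ.0 1) (λ.λ.0 1) (λ.λ.λ.1 0)) ((λ.λ.1 0) (λ.λ.0 1) (λ.λ.λ.0 1))

Answer: NO — after 3 steps the term is (λ.λ.λ.λ.0 1) ((λ.λ.0 1) (λ.λ.0 1) (λ.λ.λ.1 0)) ((λ.λ.1 0) (λ.λ.0 1) (λ.λ.λ.0 1)), not yet normal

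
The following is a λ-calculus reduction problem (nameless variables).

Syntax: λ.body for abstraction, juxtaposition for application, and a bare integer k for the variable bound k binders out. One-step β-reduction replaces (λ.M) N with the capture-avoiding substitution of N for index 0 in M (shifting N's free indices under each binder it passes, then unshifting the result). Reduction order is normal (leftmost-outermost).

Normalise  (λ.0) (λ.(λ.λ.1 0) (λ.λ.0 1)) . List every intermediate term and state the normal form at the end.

Answer: normal form = λ.λ.λ.0 1  (in 3 steps)

Working:
  start: (λ.0) (λ.(λ.λ.1 0) (λ.λ.0 1))
  step 1: λ.(λ.λ.1 0) (λ.λ.0 1)
  step 2: λ.λ.(λ.λ.0 1) 0
  step 3: λ.λ.λ.0 1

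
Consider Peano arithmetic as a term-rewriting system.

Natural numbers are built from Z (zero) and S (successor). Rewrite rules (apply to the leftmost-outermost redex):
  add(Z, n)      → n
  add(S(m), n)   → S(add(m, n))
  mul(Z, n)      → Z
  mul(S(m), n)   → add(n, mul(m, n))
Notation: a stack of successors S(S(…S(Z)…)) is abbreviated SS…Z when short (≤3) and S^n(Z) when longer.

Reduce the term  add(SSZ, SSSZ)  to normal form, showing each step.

Answer: normal form = S^5(Z)  (in 3 steps)

Working:
  start: add(SSZ, SSSZ)
  [1] S(add(SZ, SSSZ))
  [2] S(S(add(Z, SSSZ)))
  [3] S^5(Z)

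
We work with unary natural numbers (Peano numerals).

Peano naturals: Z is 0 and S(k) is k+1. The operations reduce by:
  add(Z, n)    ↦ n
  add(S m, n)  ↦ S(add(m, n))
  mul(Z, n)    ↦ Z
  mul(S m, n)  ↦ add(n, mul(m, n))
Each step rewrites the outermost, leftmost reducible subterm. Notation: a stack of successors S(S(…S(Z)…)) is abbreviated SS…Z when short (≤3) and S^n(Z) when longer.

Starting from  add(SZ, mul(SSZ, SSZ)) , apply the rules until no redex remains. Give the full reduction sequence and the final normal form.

  start: add(SZ, mul(SSZ, SSZ))
  →1  S(add(Z, mul(SSZ, SSZ)))
  →2  S(mul(SSZ, SSZ))
  →3  S(add(SSZ, mul(SZ, SSZ)))
  →4  S(S(add(SZ, mul(SZ, SSZ))))
  →5  S(S(S(add(Z, mul(SZ, SSZ)))))
  →6  S(S(S(mul(SZ, SSZ))))
  →7  S(S(S(add(SSZ, mul(Z, SSZ)))))
  →8  S(S(S(S(add(SZ, mul(Z, SSZ))))))
  →9  S(S(S(S(S(add(Z, mul(Z, SSZ)))))))
  →10  S(S(S(S(S(mul(Z, SSZ))))))
  →11  S^5(Z)

Answer: normal form = S^5(Z)  (in 11 steps)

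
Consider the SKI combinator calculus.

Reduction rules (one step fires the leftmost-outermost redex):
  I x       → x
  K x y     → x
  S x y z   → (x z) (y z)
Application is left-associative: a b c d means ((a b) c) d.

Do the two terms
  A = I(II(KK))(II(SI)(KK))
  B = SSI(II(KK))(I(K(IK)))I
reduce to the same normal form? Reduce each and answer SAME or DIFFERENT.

Term A:
  start: I(II(KK))(II(SI)(KK))
  [1] II(KK)(II(SI)(KK))
  [2] I(KK)(II(SI)(KK))
  [3] KK(II(SI)(KK))
  [4] K

Term B:
  start: SSI(II(KK))(I(K(IK)))I
  [1] S(II(KK))(I(II(KK)))(I(K(IK)))I
  [2] II(KK)(I(K(IK)))(I(II(KK))(I(K(IK))))I
  [3] I(KK)(I(K(IK)))(I(II(KK))(I(K(IK))))I
  [4] KK(I(K(IK)))(I(II(KK))(I(K(IK))))I
  [5] K(I(II(KK))(I(K(IK))))I
  [6] I(II(KK))(I(K(IK)))
  [7] II(KK)(I(K(IK)))
  [8] I(KK)(I(K(IK)))
  [9] KK(I(K(IK)))
  [10] K

Answer: SAME — A ⇓ K, B ⇓ K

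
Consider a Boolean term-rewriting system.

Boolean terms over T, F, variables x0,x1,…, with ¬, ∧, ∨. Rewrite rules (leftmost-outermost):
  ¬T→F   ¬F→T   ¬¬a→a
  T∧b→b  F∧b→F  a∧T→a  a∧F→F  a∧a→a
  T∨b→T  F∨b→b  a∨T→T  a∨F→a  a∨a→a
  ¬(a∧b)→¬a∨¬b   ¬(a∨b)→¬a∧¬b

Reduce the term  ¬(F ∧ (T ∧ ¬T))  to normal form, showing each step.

Answer: normal form = T  (in 3 steps)

Working:
  start: ¬(F ∧ (T ∧ ¬T))
  →1  ¬F ∨ ¬(T ∧ ¬T)
  →2  T ∨ ¬(T ∧ ¬T)
  →3  T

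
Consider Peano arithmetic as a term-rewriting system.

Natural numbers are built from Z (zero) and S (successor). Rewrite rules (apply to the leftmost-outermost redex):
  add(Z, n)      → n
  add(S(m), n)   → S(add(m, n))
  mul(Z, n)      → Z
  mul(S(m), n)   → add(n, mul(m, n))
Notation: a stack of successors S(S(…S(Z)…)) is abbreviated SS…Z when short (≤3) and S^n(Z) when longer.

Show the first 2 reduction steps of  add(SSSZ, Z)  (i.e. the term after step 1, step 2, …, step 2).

  start: add(SSSZ, Z)
  step 1: S(add(SSZ, Z))
  step 2: S(S(add(SZ, Z)))

Answer: after 2 steps: S(S(add(SZ, Z)))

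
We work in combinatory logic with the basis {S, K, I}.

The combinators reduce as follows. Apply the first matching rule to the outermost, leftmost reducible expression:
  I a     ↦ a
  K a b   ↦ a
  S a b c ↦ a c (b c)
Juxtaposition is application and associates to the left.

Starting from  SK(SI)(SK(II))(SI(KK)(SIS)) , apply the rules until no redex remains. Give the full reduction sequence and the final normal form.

  start: SK(SI)(SK(II))(SI(KK)(SIS))
  →1  K(SK(II))(SI(SK(II)))(SI(KK)(SIS))
  →2  SK(II)(SI(KK)(SIS))
  →3  K(SI(KK)(SIS))(II(SI(KK)(SIS)))
  →4  SI(KK)(SIS)
  →5  I(SIS)(KK(SIS))
  →6  SIS(KK(SIS))
  →7  I(KK(SIS))(S(KK(SIS)))
  →8  KK(SIS)(S(KK(SIS)))
  →9  K(S(KK(SIS)))
  →10  K(SK)

Answer: normal form = K(SK)  (in 10 steps)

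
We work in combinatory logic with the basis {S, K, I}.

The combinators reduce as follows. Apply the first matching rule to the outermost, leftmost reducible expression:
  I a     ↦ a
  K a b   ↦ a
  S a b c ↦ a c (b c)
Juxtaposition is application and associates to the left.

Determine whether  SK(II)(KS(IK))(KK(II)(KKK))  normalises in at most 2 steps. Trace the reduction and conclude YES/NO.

Answer: NO — after 2 steps the term is KS(IK)(KK(II)(KKK)), not yet normal

Working:
  start: SK(II)(KS(IK))(KK(II)(KKK))
  →1  K(KS(IK))(II(KS(IK)))(KK(II)(KKK))
  →2  KS(IK)(KK(II)(KKK))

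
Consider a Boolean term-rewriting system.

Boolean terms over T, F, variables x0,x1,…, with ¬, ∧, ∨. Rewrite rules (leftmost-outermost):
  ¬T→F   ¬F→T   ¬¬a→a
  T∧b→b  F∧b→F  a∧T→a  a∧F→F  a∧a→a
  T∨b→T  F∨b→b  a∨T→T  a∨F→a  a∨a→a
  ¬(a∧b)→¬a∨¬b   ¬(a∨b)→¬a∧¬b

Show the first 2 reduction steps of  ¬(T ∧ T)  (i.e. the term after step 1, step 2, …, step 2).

Answer: after 2 steps: ¬T

Working:
  start: ¬(T ∧ T)
  [1] ¬T ∨ ¬T
  [2] ¬T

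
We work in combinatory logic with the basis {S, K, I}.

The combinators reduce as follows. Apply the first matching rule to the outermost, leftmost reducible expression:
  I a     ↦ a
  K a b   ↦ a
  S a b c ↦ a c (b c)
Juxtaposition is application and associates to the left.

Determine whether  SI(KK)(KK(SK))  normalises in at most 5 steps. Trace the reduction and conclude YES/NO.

  start: SI(KK)(KK(SK))
  [1] I(KK(SK))(KK(KK(SK)))
  [2] KK(SK)(KK(KK(SK)))
  [3] K(KK(KK(SK)))
  [4] KK

Answer: YES — reaches normal form KK in 4 ≤ 5 steps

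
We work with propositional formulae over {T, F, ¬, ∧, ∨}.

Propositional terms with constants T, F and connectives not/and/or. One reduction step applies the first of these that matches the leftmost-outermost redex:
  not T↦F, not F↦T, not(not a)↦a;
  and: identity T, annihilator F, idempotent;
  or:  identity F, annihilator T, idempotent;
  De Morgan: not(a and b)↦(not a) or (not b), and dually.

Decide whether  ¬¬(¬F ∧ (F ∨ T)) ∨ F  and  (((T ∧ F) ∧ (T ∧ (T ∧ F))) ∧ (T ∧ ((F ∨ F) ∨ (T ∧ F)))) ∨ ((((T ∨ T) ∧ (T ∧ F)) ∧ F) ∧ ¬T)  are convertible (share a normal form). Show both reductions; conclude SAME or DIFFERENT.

Answer: DIFFERENT — A ⇓ T, B ⇓ F

Derivation:
Term A:
  start: ¬¬(¬F ∧ (F ∨ T)) ∨ F
  [1] ¬¬(¬F ∧ (F ∨ T))
  [2] ¬F ∧ (F ∨ T)
  [3] T ∧ (F ∨ T)
  [4] F ∨ T
  [5] T

Term B:
  start: (((T ∧ F) ∧ (T ∧ (T ∧ F))) ∧ (T ∧ ((F ∨ F) ∨ (T ∧ F)))) ∨ ((((T ∨ T) ∧ (T ∧ F)) ∧ F) ∧ ¬T)
  [1] ((F ∧ (T ∧ (T ∧ F))) ∧ (T ∧ ((F ∨ F) ∨ (T ∧ F)))) ∨ ((((T ∨ T) ∧ (T ∧ F)) ∧ F) ∧ ¬T)
  [2] (F ∧ (T ∧ ((F ∨ F) ∨ (T ∧ F)))) ∨ ((((T ∨ T) ∧ (T ∧ F)) ∧ F) ∧ ¬T)
  [3] F ∨ ((((T ∨ T) ∧ (T ∧ F)) ∧ F) ∧ ¬T)
  [4] (((T ∨ T) ∧ (T ∧ F)) ∧ F) ∧ ¬T
  [5] F ∧ ¬T
  [6] F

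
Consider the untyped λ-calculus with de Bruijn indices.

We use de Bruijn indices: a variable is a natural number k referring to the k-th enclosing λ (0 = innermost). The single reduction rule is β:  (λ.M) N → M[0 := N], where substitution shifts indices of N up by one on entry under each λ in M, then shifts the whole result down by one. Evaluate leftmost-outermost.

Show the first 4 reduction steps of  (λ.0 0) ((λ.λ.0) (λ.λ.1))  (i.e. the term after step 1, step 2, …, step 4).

  start: (λ.0 0) ((λ.λ.0) (λ.λ.1))
  step 1: (λ.λ.0) (λ.λ.1) ((λ.λ.0) (λ.λ.1))
  step 2: (λ.0) ((λ.λ.0) (λ.λ.1))
  step 3: (λ.λ.0) (λ.λ.1)
  step 4: λ.0

Answer: after 4 steps: λ.0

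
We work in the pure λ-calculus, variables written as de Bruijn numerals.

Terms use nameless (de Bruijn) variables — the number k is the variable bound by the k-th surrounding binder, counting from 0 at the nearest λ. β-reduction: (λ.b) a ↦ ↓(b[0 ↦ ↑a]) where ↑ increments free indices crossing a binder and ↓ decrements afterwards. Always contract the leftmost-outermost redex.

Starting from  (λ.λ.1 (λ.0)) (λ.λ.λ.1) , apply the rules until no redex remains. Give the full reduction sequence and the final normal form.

Answer: normal form = λ.λ.λ.1  (in 2 steps)

Reduction:
  start: (λ.λ.1 (λ.0)) (λ.λ.λ.1)
  step 1: λ.(λ.λ.λ.1) (λ.0)
  step 2: λ.λ.λ.1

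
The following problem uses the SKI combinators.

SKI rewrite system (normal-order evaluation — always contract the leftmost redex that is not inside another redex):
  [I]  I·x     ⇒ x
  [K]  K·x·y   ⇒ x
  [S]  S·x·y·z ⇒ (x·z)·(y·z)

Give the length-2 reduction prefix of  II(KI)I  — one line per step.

Answer: after 2 steps: KII

Reduction:
  start: II(KI)I
  →1  I(KI)I
  →2  KII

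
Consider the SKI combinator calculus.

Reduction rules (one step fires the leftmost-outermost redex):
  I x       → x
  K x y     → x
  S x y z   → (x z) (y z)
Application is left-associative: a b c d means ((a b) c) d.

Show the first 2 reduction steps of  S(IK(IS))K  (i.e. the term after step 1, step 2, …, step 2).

  start: S(IK(IS))K
  step 1: S(K(IS))K
  step 2: S(KS)K

Answer: after 2 steps: S(KS)K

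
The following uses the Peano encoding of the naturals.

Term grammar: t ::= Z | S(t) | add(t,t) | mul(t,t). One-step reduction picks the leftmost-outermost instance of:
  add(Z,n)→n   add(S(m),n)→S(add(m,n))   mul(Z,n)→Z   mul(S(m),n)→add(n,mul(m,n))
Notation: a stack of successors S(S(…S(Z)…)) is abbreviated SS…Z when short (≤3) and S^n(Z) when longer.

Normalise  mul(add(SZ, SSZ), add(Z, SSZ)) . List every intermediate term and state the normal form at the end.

Answer: normal form = S^6(Z)  (in 18 steps)

Working:
  start: mul(add(SZ, SSZ), add(Z, SSZ))
  →1  mul(S(add(Z, SSZ)), add(Z, SSZ))
  →2  add(add(Z, SSZ), mul(add(Z, SSZ), add(Z, SSZ)))
  →3  add(SSZ, mul(add(Z, SSZ), add(Z, SSZ)))
  →4  S(add(SZ, mul(add(Z, SSZ), add(Z, SSZ))))
  →5  S(S(add(Z, mul(add(Z, SSZ), add(Z, SSZ)))))
  →6  S(S(mul(add(Z, SSZ), add(Z, SSZ))))
  →7  S(S(mul(SSZ, add(Z, SSZ))))
  →8  S(S(add(add(Z, SSZ), mul(SZ, add(Z, SSZ)))))
  →9  S(S(add(SSZ, mul(SZ, add(Z, SSZ)))))
  →10  S(S(S(add(SZ, mul(SZ, add(Z, SSZ))))))
  →11  S(S(S(S(add(Z, mul(SZ, add(Z, SSZ)))))))
  →12  S(S(S(S(mul(SZ, add(Z, SSZ))))))
  →13  S(S(S(S(add(add(Z, SSZ), mul(Z, add(Z, SSZ)))))))
  →14  S(S(S(S(add(SSZ, mul(Z, add(Z, SSZ)))))))
  →15  S(S(S(S(S(add(SZ, mul(Z, add(Z, SSZ))))))))
  →16  S(S(S(S(S(S(add(Z, mul(Z, add(Z, SSZ)))))))))
  →17  S(S(S(S(S(S(mul(Z, add(Z, SSZ))))))))
  →18  S^6(Z)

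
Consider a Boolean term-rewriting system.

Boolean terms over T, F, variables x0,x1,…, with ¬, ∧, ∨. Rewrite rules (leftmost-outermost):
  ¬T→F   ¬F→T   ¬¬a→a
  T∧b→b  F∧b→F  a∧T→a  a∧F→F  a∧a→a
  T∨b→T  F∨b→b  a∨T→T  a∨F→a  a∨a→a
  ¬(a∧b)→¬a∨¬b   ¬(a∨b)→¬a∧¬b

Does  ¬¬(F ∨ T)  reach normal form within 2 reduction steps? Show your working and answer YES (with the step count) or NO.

Answer: YES — reaches normal form T in 2 ≤ 2 steps

Reduction:
  start: ¬¬(F ∨ T)
  step 1: F ∨ T
  step 2: T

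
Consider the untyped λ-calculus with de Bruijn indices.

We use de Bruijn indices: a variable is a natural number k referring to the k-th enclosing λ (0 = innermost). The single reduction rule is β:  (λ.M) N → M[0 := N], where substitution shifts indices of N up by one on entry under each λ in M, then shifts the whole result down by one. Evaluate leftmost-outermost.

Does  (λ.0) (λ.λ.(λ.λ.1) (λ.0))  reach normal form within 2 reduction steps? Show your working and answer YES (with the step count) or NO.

  start: (λ.0) (λ.λ.(λ.λ.1) (λ.0))
  →1  λ.λ.(λ.λ.1) (λ.0)
  →2  λ.λ.λ.λ.0

Answer: YES — reaches normal form λ.λ.λ.λ.0 in 2 ≤ 2 steps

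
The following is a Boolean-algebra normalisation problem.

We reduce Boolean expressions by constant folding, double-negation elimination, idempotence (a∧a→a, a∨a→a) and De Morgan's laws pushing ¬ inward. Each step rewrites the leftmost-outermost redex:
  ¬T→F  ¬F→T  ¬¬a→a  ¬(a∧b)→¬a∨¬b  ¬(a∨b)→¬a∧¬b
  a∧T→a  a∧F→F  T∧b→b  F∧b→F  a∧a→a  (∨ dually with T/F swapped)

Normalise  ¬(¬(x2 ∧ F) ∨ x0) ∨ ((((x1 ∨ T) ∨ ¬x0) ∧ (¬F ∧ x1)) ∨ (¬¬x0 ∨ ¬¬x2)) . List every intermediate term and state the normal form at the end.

Answer: normal form = x1 ∨ (x0 ∨ x2)  (in 12 steps)

Derivation:
  start: ¬(¬(x2 ∧ F) ∨ x0) ∨ ((((x1 ∨ T) ∨ ¬x0) ∧ (¬F ∧ x1)) ∨ (¬¬x0 ∨ ¬¬x2))
  →1  (¬¬(x2 ∧ F) ∧ ¬x0) ∨ ((((x1 ∨ T) ∨ ¬x0) ∧ (¬F ∧ x1)) ∨ (¬¬x0 ∨ ¬¬x2))
  →2  ((x2 ∧ F) ∧ ¬x0) ∨ ((((x1 ∨ T) ∨ ¬x0) ∧ (¬F ∧ x1)) ∨ (¬¬x0 ∨ ¬¬x2))
  →3  (F ∧ ¬x0) ∨ ((((x1 ∨ T) ∨ ¬x0) ∧ (¬F ∧ x1)) ∨ (¬¬x0 ∨ ¬¬x2))
  →4  F ∨ ((((x1 ∨ T) ∨ ¬x0) ∧ (¬F ∧ x1)) ∨ (¬¬x0 ∨ ¬¬x2))
  →5  (((x1 ∨ T) ∨ ¬x0) ∧ (¬F ∧ x1)) ∨ (¬¬x0 ∨ ¬¬x2)
  →6  ((T ∨ ¬x0) ∧ (¬F ∧ x1)) ∨ (¬¬x0 ∨ ¬¬x2)
  →7  (T ∧ (¬F ∧ x1)) ∨ (¬¬x0 ∨ ¬¬x2)
  →8  (¬F ∧ x1) ∨ (¬¬x0 ∨ ¬¬x2)
  →9  (T ∧ x1) ∨ (¬¬x0 ∨ ¬¬x2)
  →10  x1 ∨ (¬¬x0 ∨ ¬¬x2)
  →11  x1 ∨ (x0 ∨ ¬¬x2)
  →12  x1 ∨ (x0 ∨ x2)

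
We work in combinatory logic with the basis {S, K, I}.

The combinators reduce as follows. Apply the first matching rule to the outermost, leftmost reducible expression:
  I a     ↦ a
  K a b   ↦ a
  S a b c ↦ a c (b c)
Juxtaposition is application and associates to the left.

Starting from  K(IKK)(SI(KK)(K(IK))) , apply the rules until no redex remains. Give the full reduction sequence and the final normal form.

  start: K(IKK)(SI(KK)(K(IK)))
  [1] IKK
  [2] KK

Answer: normal form = KK  (in 2 steps)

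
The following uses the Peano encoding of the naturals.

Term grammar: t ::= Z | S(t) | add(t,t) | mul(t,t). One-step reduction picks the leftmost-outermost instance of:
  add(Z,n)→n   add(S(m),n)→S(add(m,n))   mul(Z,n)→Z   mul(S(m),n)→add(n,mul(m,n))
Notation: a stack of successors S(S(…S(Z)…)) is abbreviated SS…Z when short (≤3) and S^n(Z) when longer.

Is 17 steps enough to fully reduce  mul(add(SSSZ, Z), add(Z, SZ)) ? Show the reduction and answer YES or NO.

Answer: YES — reaches normal form SSSZ in 17 ≤ 17 steps

Working:
  start: mul(add(SSSZ, Z), add(Z, SZ))
  [1] mul(S(add(SSZ, Z)), add(Z, SZ))
  [2] add(add(Z, SZ), mul(add(SSZ, Z), add(Z, SZ)))
  [3] add(SZ, mul(add(SSZ, Z), add(Z, SZ)))
  [4] S(add(Z, mul(add(SSZ, Z), add(Z, SZ))))
  [5] S(mul(add(SSZ, Z), add(Z, SZ)))
  [6] S(mul(S(add(SZ, Z)), add(Z, SZ)))
  [7] S(add(add(Z, SZ), mul(add(SZ, Z), add(Z, SZ))))
  [8] S(add(SZ, mul(add(SZ, Z), add(Z, SZ))))
  [9] S(S(add(Z, mul(add(SZ, Z), add(Z, SZ)))))
  [10] S(S(mul(add(SZ, Z), add(Z, SZ))))
  [11] S(S(mul(S(add(Z, Z)), add(Z, SZ))))
  [12] S(S(add(add(Z, SZ), mul(add(Z, Z), add(Z, SZ)))))
  [13] S(S(add(SZ, mul(add(Z, Z), add(Z, SZ)))))
  [14] S(S(S(add(Z, mul(add(Z, Z), add(Z, SZ))))))
  [15] S(S(S(mul(add(Z, Z), add(Z, SZ)))))
  [16] S(S(S(mul(Z, add(Z, SZ)))))
  [17] SSSZ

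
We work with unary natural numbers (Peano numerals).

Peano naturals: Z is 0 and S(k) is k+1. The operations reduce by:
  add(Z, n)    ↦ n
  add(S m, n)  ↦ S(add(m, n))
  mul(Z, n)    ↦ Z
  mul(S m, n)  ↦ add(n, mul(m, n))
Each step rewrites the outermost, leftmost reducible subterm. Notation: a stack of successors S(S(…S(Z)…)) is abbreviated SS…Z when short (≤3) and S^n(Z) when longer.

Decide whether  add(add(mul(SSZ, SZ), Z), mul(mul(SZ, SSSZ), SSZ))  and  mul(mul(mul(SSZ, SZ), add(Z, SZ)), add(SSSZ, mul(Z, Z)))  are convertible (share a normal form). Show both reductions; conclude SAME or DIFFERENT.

Answer: DIFFERENT — A ⇓ S^8(Z), B ⇓ S^6(Z)

Derivation:
Term A:
  start: add(add(mul(SSZ, SZ), Z), mul(mul(SZ, SSSZ), SSZ))
  [1] add(add(add(SZ, mul(SZ, SZ)), Z), mul(mul(SZ, SSSZ), SSZ))
  [2] add(add(S(add(Z, mul(SZ, SZ))), Z), mul(mul(SZ, SSSZ), SSZ))
  [3] add(S(add(add(Z, mul(SZ, SZ)), Z)), mul(mul(SZ, SSSZ), SSZ))
  [4] S(add(add(add(Z, mul(SZ, SZ)), Z), mul(mul(SZ, SSSZ), SSZ)))
  [5] S(add(add(mul(SZ, SZ), Z), mul(mul(SZ, SSSZ), SSZ)))
  [6] S(add(add(add(SZ, mul(Z, SZ)), Z), mul(mul(SZ, SSSZ), SSZ)))
  [7] S(add(add(S(add(Z, mul(Z, SZ))), Z), mul(mul(SZ, SSSZ), SSZ)))
  [8] S(add(S(add(add(Z, mul(Z, SZ)), Z)), mul(mul(SZ, SSSZ), SSZ)))
  [9] S(S(add(add(add(Z, mul(Z, SZ)), Z), mul(mul(SZ, SSSZ), SSZ))))
  [10] S(S(add(add(mul(Z, SZ), Z), mul(mul(SZ, SSSZ), SSZ))))
  [11] S(S(add(add(Z, Z), mul(mul(SZ, SSSZ), SSZ))))
  [12] S(S(add(Z, mul(mul(SZ, SSSZ), SSZ))))
  [13] S(S(mul(mul(SZ, SSSZ), SSZ)))
  [14] S(S(mul(add(SSSZ, mul(Z, SSSZ)), SSZ)))
  [15] S(S(mul(S(add(SSZ, mul(Z, SSSZ))), SSZ)))
  [16] S(S(add(SSZ, mul(add(SSZ, mul(Z, SSSZ)), SSZ))))
  [17] S(S(S(add(SZ, mul(add(SSZ, mul(Z, SSSZ)), SSZ)))))
  [18] S(S(S(S(add(Z, mul(add(SSZ, mul(Z, SSSZ)), SSZ))))))
  [19] S(S(S(S(mul(add(SSZ, mul(Z, SSSZ)), SSZ)))))
  [20] S(S(S(S(mul(S(add(SZ, mul(Z, SSSZ))), SSZ)))))
  [21] S(S(S(S(add(SSZ, mul(add(SZ, mul(Z, SSSZ)), SSZ))))))
  [22] S(S(S(S(S(add(SZ, mul(add(SZ, mul(Z, SSSZ)), SSZ)))))))
  [23] S(S(S(S(S(S(add(Z, mul(add(SZ, mul(Z, SSSZ)), SSZ))))))))
  [24] S(S(S(S(S(S(mul(add(SZ, mul(Z, SSSZ)), SSZ)))))))
  [25] S(S(S(S(S(S(mul(S(add(Z, mul(Z, SSSZ))), SSZ)))))))
  [26] S(S(S(S(S(S(add(SSZ, mul(add(Z, mul(Z, SSSZ)), SSZ))))))))
  [27] S(S(S(S(S(S(S(add(SZ, mul(add(Z, mul(Z, SSSZ)), SSZ)))))))))
  [28] S(S(S(S(S(S(S(S(add(Z, mul(add(Z, mul(Z, SSSZ)), SSZ))))))))))
  [29] S(S(S(S(S(S(S(S(mul(add(Z, mul(Z, SSSZ)), SSZ)))))))))
  [30] S(S(S(S(S(S(S(S(mul(mul(Z, SSSZ), SSZ)))))))))
  [31] S(S(S(S(S(S(S(S(mul(Z, SSZ)))))))))
  [32] S^8(Z)

Term B:
  start: mul(mul(mul(SSZ, SZ), add(Z, SZ)), add(SSSZ, mul(Z, Z)))
  [1] mul(mul(add(SZ, mul(SZ, SZ)), add(Z, SZ)), add(SSSZ, mul(Z, Z)))
  [2] mul(mul(S(add(Z, mul(SZ, SZ))), add(Z, SZ)), add(SSSZ, mul(Z, Z)))
  [3] mul(add(add(Z, SZ), mul(add(Z, mul(SZ, SZ)), add(Z, SZ))), add(SSSZ, mul(Z, Z)))
  [4] mul(add(SZ, mul(add(Z, mul(SZ, SZ)), add(Z, SZ))), add(SSSZ, mul(Z, Z)))
  [5] mul(S(add(Z, mul(add(Z, mul(SZ, SZ)), add(Z, SZ)))), add(SSSZ, mul(Z, Z)))
  [6] add(add(SSSZ, mul(Z, Z)), mul(add(Z, mul(add(Z, mul(SZ, SZ)), add(Z, SZ))), add(SSSZ, mul(Z, Z))))
  [7] add(S(add(SSZ, mul(Z, Z))), mul(add(Z, mul(add(Z, mul(SZ, SZ)), add(Z, SZ))), add(SSSZ, mul(Z, Z))))
  [8] S(add(add(SSZ, mul(Z, Z)), mul(add(Z, mul(add(Z, mul(SZ, SZ)), add(Z, SZ))), add(SSSZ, mul(Z, Z)))))
  [9] S(add(S(add(SZ, mul(Z, Z))), mul(add(Z, mul(add(Z, mul(SZ, SZ)), add(Z, SZ))), add(SSSZ, mul(Z, Z)))))
  [10] S(S(add(add(SZ, mul(Z, Z)), mul(add(Z, mul(add(Z, mul(SZ, SZ)), add(Z, SZ))), add(SSSZ, mul(Z, Z))))))
  [11] S(S(add(S(add(Z, mul(Z, Z))), mul(add(Z, mul(add(Z, mul(SZ, SZ)), add(Z, SZ))), add(SSSZ, mul(Z, Z))))))
  [12] S(S(S(add(add(Z, mul(Z, Z)), mul(add(Z, mul(add(Z, mul(SZ, SZ)), add(Z, SZ))), add(SSSZ, mul(Z, Z)))))))
  [13] S(S(S(add(mul(Z, Z), mul(add(Z, mul(add(Z, mul(SZ, SZ)), add(Z, SZ))), add(SSSZ, mul(Z, Z)))))))
  [14] S(S(S(add(Z, mul(add(Z, mul(add(Z, mul(SZ, SZ)), add(Z, SZ))), add(SSSZ, mul(Z, Z)))))))
  [15] S(S(S(mul(add(Z, mul(add(Z, mul(SZ, SZ)), add(Z, SZ))), add(SSSZ, mul(Z, Z))))))
  [16] S(S(S(mul(mul(add(Z, mul(SZ, SZ)), add(Z, SZ)), add(SSSZ, mul(Z, Z))))))
  [17] S(S(S(mul(mul(mul(SZ, SZ), add(Z, SZ)), add(SSSZ, mul(Z, Z))))))
  [18] S(S(S(mul(mul(add(SZ, mul(Z, SZ)), add(Z, SZ)), add(SSSZ, mul(Z, Z))))))
  [19] S(S(S(mul(mul(S(add(Z, mul(Z, SZ))), add(Z, SZ)), add(SSSZ, mul(Z, Z))))))
  [20] S(S(S(mul(add(add(Z, SZ), mul(add(Z, mul(Z, SZ)), add(Z, SZ))), add(SSSZ, mul(Z, Z))))))
  [21] S(S(S(mul(add(SZ, mul(add(Z, mul(Z, SZ)), add(Z, SZ))), add(SSSZ, mul(Z, Z))))))
  [22] S(S(S(mul(S(add(Z, mul(add(Z, mul(Z, SZ)), add(Z, SZ)))), add(SSSZ, mul(Z, Z))))))
  [23] S(S(S(add(add(SSSZ, mul(Z, Z)), mul(add(Z, mul(add(Z, mul(Z, SZ)), add(Z, SZ))), add(SSSZ, mul(Z, Z)))))))
  [24] S(S(S(add(S(add(SSZ, mul(Z, Z))), mul(add(Z, mul(add(Z, mul(Z, SZ)), add(Z, SZ))), add(SSSZ, mul(Z, Z)))))))
  [25] S(S(S(S(add(add(SSZ, mul(Z, Z)), mul(add(Z, mul(add(Z, mul(Z, SZ)), add(Z, SZ))), add(SSSZ, mul(Z, Z))))))))
  [26] S(S(S(S(add(S(add(SZ, mul(Z, Z))), mul(add(Z, mul(add(Z, mul(Z, SZ)), add(Z, SZ))), add(SSSZ, mul(Z, Z))))))))
  [27] S(S(S(S(S(add(add(SZ, mul(Z, Z)), mul(add(Z, mul(add(Z, mul(Z, SZ)), add(Z, SZ))), add(SSSZ, mul(Z, Z)))))))))
  [28] S(S(S(S(S(add(S(add(Z, mul(Z, Z))), mul(add(Z, mul(add(Z, mul(Z, SZ)), add(Z, SZ))), add(SSSZ, mul(Z, Z)))))))))
  [29] S(S(S(S(S(S(add(add(Z, mul(Z, Z)), mul(add(Z, mul(add(Z, mul(Z, SZ)), add(Z, SZ))), add(SSSZ, mul(Z, Z))))))))))
  [30] S(S(S(S(S(S(add(mul(Z, Z), mul(add(Z, mul(add(Z, mul(Z, SZ)), add(Z, SZ))), add(SSSZ, mul(Z, Z))))))))))
  [31] S(S(S(S(S(S(add(Z, mul(add(Z, mul(add(Z, mul(Z, SZ)), add(Z, SZ))), add(SSSZ, mul(Z, Z))))))))))
  [32] S(S(S(S(S(S(mul(add(Z, mul(add(Z, mul(Z, SZ)), add(Z, SZ))), add(SSSZ, mul(Z, Z)))))))))
  [33] S(S(S(S(S(S(mul(mul(add(Z, mul(Z, SZ)), add(Z, SZ)), add(SSSZ, mul(Z, Z)))))))))
  [34] S(S(S(S(S(S(mul(mul(mul(Z, SZ), add(Z, SZ)), add(SSSZ, mul(Z, Z)))))))))
  [35] S(S(S(S(S(S(mul(mul(Z, add(Z, SZ)), add(SSSZ, mul(Z, Z)))))))))
  [36] S(S(S(S(S(S(mul(Z, add(SSSZ, mul(Z, Z)))))))))
  [37] S^6(Z)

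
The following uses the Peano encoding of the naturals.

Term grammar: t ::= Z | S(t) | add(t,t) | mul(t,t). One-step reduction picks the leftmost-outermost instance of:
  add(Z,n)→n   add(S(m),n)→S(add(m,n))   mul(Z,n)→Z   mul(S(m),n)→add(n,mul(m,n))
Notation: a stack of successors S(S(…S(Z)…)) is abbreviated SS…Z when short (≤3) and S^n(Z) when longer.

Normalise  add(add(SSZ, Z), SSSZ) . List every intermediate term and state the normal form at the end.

Answer: normal form = S^5(Z)  (in 6 steps)

Derivation:
  start: add(add(SSZ, Z), SSSZ)
  →1  add(S(add(SZ, Z)), SSSZ)
  →2  S(add(add(SZ, Z), SSSZ))
  →3  S(add(S(add(Z, Z)), SSSZ))
  →4  S(S(add(add(Z, Z), SSSZ)))
  →5  S(S(add(Z, SSSZ)))
  →6  S^5(Z)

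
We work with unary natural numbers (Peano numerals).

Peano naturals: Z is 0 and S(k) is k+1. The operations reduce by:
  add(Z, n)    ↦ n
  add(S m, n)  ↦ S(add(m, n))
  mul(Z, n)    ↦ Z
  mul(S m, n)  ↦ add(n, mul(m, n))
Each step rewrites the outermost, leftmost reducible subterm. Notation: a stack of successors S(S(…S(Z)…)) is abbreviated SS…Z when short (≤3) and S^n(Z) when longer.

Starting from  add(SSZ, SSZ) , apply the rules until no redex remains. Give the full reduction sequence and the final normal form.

Answer: normal form = S^4(Z)  (in 3 steps)

Derivation:
  start: add(SSZ, SSZ)
  →1  S(add(SZ, SSZ))
  →2  S(S(add(Z, SSZ)))
  →3  S^4(Z)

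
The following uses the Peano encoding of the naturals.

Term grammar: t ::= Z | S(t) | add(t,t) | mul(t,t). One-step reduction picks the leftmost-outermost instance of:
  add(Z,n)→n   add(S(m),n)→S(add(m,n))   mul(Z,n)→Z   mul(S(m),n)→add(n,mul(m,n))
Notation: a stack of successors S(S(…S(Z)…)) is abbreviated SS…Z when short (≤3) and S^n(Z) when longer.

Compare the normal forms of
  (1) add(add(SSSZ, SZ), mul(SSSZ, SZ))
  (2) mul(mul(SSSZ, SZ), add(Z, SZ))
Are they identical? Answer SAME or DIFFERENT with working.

Answer: DIFFERENT — A ⇓ S^7(Z), B ⇓ SSSZ

Working:
Term A:
  start: add(add(SSSZ, SZ), mul(SSSZ, SZ))
  step 1: add(S(add(SSZ, SZ)), mul(SSSZ, SZ))
  step 2: S(add(add(SSZ, SZ), mul(SSSZ, SZ)))
  step 3: S(add(S(add(SZ, SZ)), mul(SSSZ, SZ)))
  step 4: S(S(add(add(SZ, SZ), mul(SSSZ, SZ))))
  step 5: S(S(add(S(add(Z, SZ)), mul(SSSZ, SZ))))
  step 6: S(S(S(add(add(Z, SZ), mul(SSSZ, SZ)))))
  step 7: S(S(S(add(SZ, mul(SSSZ, SZ)))))
  step 8: S(S(S(S(add(Z, mul(SSSZ, SZ))))))
  step 9: S(S(S(S(mul(SSSZ, SZ)))))
  step 10: S(S(S(S(add(SZ, mul(SSZ, SZ))))))
  step 11: S(S(S(S(S(add(Z, mul(SSZ, SZ)))))))
  step 12: S(S(S(S(S(mul(SSZ, SZ))))))
  step 13: S(S(S(S(S(add(SZ, mul(SZ, SZ)))))))
  step 14: S(S(S(S(S(S(add(Z, mul(SZ, SZ))))))))
  step 15: S(S(S(S(S(S(mul(SZ, SZ)))))))
  step 16: S(S(S(S(S(S(add(SZ, mul(Z, SZ))))))))
  step 17: S(S(S(S(S(S(S(add(Z, mul(Z, SZ)))))))))
  step 18: S(S(S(S(S(S(S(mul(Z, SZ))))))))
  step 19: S^7(Z)

Term B:
  start: mul(mul(SSSZ, SZ), add(Z, SZ))
  step 1: mul(add(SZ, mul(SSZ, SZ)), add(Z, SZ))
  step 2: mul(S(add(Z, mul(SSZ, SZ))), add(Z, SZ))
  step 3: add(add(Z, SZ), mul(add(Z, mul(SSZ, SZ)), add(Z, SZ)))
  step 4: add(SZ, mul(add(Z, mul(SSZ, SZ)), add(Z, SZ)))
  step 5: S(add(Z, mul(add(Z, mul(SSZ, SZ)), add(Z, SZ))))
  step 6: S(mul(add(Z, mul(SSZ, SZ)), add(Z, SZ)))
  step 7: S(mul(mul(SSZ, SZ), add(Z, SZ)))
  step 8: S(mul(add(SZ, mul(SZ, SZ)), add(Z, SZ)))
  step 9: S(mul(S(add(Z, mul(SZ, SZ))), add(Z, SZ)))
  step 10: S(add(add(Z, SZ), mul(add(Z, mul(SZ, SZ)), add(Z, SZ))))
  step 11: S(add(SZ, mul(add(Z, mul(SZ, SZ)), add(Z, SZ))))
  step 12: S(S(add(Z, mul(add(Z, mul(SZ, SZ)), add(Z, SZ)))))
  step 13: S(S(mul(add(Z, mul(SZ, SZ)), add(Z, SZ))))
  step 14: S(S(mul(mul(SZ, SZ), add(Z, SZ))))
  step 15: S(S(mul(add(SZ, mul(Z, SZ)), add(Z, SZ))))
  step 16: S(S(mul(S(add(Z, mul(Z, SZ))), add(Z, SZ))))
  step 17: S(S(add(add(Z, SZ), mul(add(Z, mul(Z, SZ)), add(Z, SZ)))))
  step 18: S(S(add(SZ, mul(add(Z, mul(Z, SZ)), add(Z, SZ)))))
  step 19: S(S(S(add(Z, mul(add(Z, mul(Z, SZ)), add(Z, SZ))))))
  step 20: S(S(S(mul(add(Z, mul(Z, SZ)), add(Z, SZ)))))
  step 21: S(S(S(mul(mul(Z, SZ), add(Z, SZ)))))
  step 22: S(S(S(mul(Z, add(Z, SZ)))))
  step 23: SSSZ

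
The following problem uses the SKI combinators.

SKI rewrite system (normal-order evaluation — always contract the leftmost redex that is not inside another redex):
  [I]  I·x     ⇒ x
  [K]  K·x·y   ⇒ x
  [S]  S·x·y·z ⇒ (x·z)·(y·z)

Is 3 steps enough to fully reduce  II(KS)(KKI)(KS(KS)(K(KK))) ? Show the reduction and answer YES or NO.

  start: II(KS)(KKI)(KS(KS)(K(KK)))
  →1  I(KS)(KKI)(KS(KS)(K(KK)))
  →2  KS(KKI)(KS(KS)(K(KK)))
  →3  S(KS(KS)(K(KK)))

Answer: NO — after 3 steps the term is S(KS(KS)(K(KK))), not yet normal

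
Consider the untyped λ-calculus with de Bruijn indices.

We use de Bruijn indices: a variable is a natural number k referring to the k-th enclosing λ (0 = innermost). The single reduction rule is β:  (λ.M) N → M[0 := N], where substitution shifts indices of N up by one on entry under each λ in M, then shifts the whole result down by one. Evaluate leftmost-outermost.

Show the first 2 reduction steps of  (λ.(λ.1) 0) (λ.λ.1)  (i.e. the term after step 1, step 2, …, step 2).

Answer: after 2 steps: λ.λ.1

Working:
  start: (λ.(λ.1) 0) (λ.λ.1)
  [1] (λ.λ.λ.1) (λ.λ.1)
  [2] λ.λ.1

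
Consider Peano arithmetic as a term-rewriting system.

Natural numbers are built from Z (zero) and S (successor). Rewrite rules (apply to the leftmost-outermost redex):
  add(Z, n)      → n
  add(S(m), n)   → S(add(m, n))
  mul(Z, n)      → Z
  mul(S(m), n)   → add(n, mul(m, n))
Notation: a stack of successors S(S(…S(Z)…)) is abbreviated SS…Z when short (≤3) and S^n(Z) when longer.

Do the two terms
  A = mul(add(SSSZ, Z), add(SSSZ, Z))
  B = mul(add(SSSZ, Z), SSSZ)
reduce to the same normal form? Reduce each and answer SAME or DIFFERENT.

Term A:
  start: mul(add(SSSZ, Z), add(SSSZ, Z))
  →1  mul(S(add(SSZ, Z)), add(SSSZ, Z))
  →2  add(add(SSSZ, Z), mul(add(SSZ, Z), add(SSSZ, Z)))
  →3  add(S(add(SSZ, Z)), mul(add(SSZ, Z), add(SSSZ, Z)))
  →4  S(add(add(SSZ, Z), mul(add(SSZ, Z), add(SSSZ, Z))))
  →5  S(add(S(add(SZ, Z)), mul(add(SSZ, Z), add(SSSZ, Z))))
  →6  S(S(add(add(SZ, Z), mul(add(SSZ, Z), add(SSSZ, Z)))))
  →7  S(S(add(S(add(Z, Z)), mul(add(SSZ, Z), add(SSSZ, Z)))))
  →8  S(S(S(add(add(Z, Z), mul(add(SSZ, Z), add(SSSZ, Z))))))
  →9  S(S(S(add(Z, mul(add(SSZ, Z), add(SSSZ, Z))))))
  →10  S(S(S(mul(add(SSZ, Z), add(SSSZ, Z)))))
  →11  S(S(S(mul(S(add(SZ, Z)), add(SSSZ, Z)))))
  →12  S(S(S(add(add(SSSZ, Z), mul(add(SZ, Z), add(SSSZ, Z))))))
  →13  S(S(S(add(S(add(SSZ, Z)), mul(add(SZ, Z), add(SSSZ, Z))))))
  →14  S(S(S(S(add(add(SSZ, Z), mul(add(SZ, Z), add(SSSZ, Z)))))))
  →15  S(S(S(S(add(S(add(SZ, Z)), mul(add(SZ, Z), add(SSSZ, Z)))))))
  →16  S(S(S(S(S(add(add(SZ, Z), mul(add(SZ, Z), add(SSSZ, Z))))))))
  →17  S(S(S(S(S(add(S(add(Z, Z)), mul(add(SZ, Z), add(SSSZ, Z))))))))
  →18  S(S(S(S(S(S(add(add(Z, Z), mul(add(SZ, Z), add(SSSZ, Z)))))))))
  →19  S(S(S(S(S(S(add(Z, mul(add(SZ, Z), add(SSSZ, Z)))))))))
  →20  S(S(S(S(S(S(mul(add(SZ, Z), add(SSSZ, Z))))))))
  →21  S(S(S(S(S(S(mul(S(add(Z, Z)), add(SSSZ, Z))))))))
  →22  S(S(S(S(S(S(add(add(SSSZ, Z), mul(add(Z, Z), add(SSSZ, Z)))))))))
  →23  S(S(S(S(S(S(add(S(add(SSZ, Z)), mul(add(Z, Z), add(SSSZ, Z)))))))))
  →24  S(S(S(S(S(S(S(add(add(SSZ, Z), mul(add(Z, Z), add(SSSZ, Z))))))))))
  →25  S(S(S(S(S(S(S(add(S(add(SZ, Z)), mul(add(Z, Z), add(SSSZ, Z))))))))))
  →26  S(S(S(S(S(S(S(S(add(add(SZ, Z), mul(add(Z, Z), add(SSSZ, Z)))))))))))
  →27  S(S(S(S(S(S(S(S(add(S(add(Z, Z)), mul(add(Z, Z), add(SSSZ, Z)))))))))))
  →28  S(S(S(S(S(S(S(S(S(add(add(Z, Z), mul(add(Z, Z), add(SSSZ, Z))))))))))))
  →29  S(S(S(S(S(S(S(S(S(add(Z, mul(add(Z, Z), add(SSSZ, Z))))))))))))
  →30  S(S(S(S(S(S(S(S(S(mul(add(Z, Z), add(SSSZ, Z)))))))))))
  →31  S(S(S(S(S(S(S(S(S(mul(Z, add(SSSZ, Z)))))))))))
  →32  S^9(Z)

Term B:
  start: mul(add(SSSZ, Z), SSSZ)
  →1  mul(S(add(SSZ, Z)), SSSZ)
  →2  add(SSSZ, mul(add(SSZ, Z), SSSZ))
  →3  S(add(SSZ, mul(add(SSZ, Z), SSSZ)))
  →4  S(S(add(SZ, mul(add(SSZ, Z), SSSZ))))
  →5  S(S(S(add(Z, mul(add(SSZ, Z), SSSZ)))))
  →6  S(S(S(mul(add(SSZ, Z), SSSZ))))
  →7  S(S(S(mul(S(add(SZ, Z)), SSSZ))))
  →8  S(S(S(add(SSSZ, mul(add(SZ, Z), SSSZ)))))
  →9  S(S(S(S(add(SSZ, mul(add(SZ, Z), SSSZ))))))
  →10  S(S(S(S(S(add(SZ, mul(add(SZ, Z), SSSZ)))))))
  →11  S(S(S(S(S(S(add(Z, mul(add(SZ, Z), SSSZ))))))))
  →12  S(S(S(S(S(S(mul(add(SZ, Z), SSSZ)))))))
  →13  S(S(S(S(S(S(mul(S(add(Z, Z)), SSSZ)))))))
  →14  S(S(S(S(S(S(add(SSSZ, mul(add(Z, Z), SSSZ))))))))
  →15  S(S(S(S(S(S(S(add(SSZ, mul(add(Z, Z), SSSZ)))))))))
  →16  S(S(S(S(S(S(S(S(add(SZ, mul(add(Z, Z), SSSZ))))))))))
  →17  S(S(S(S(S(S(S(S(S(add(Z, mul(add(Z, Z), SSSZ)))))))))))
  →18  S(S(S(S(S(S(S(S(S(mul(add(Z, Z), SSSZ))))))))))
  →19  S(S(S(S(S(S(S(S(S(mul(Z, SSSZ))))))))))
  →20  S^9(Z)

Answer: SAME — A ⇓ S^9(Z), B ⇓ S^9(Z)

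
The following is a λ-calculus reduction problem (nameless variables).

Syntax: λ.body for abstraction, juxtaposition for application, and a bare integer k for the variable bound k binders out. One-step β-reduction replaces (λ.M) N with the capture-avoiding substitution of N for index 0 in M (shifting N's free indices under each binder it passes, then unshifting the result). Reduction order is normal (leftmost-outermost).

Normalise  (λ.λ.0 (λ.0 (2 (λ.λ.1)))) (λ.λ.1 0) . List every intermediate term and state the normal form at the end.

Answer: normal form = λ.0 (λ.0 (λ.λ.1))  (in 3 steps)

Reduction:
  start: (λ.λ.0 (λ.0 (2 (λ.λ.1)))) (λ.λ.1 0)
  →1  λ.0 (λ.0 ((λ.λ.1 0) (λ.λ.1)))
  →2  λ.0 (λ.0 (λ.(λ.λ.1) 0))
  →3  λ.0 (λ.0 (λ.λ.1))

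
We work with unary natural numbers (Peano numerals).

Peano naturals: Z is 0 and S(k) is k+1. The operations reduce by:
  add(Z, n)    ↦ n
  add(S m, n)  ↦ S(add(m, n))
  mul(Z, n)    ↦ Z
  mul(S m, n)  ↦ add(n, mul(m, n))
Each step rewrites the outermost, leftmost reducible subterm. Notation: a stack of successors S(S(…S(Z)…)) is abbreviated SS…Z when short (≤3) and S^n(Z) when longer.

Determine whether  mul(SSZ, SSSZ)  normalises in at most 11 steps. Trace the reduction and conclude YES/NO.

Answer: YES — reaches normal form S^6(Z) in 11 ≤ 11 steps

Derivation:
  start: mul(SSZ, SSSZ)
  [1] add(SSSZ, mul(SZ, SSSZ))
  [2] S(add(SSZ, mul(SZ, SSSZ)))
  [3] S(S(add(SZ, mul(SZ, SSSZ))))
  [4] S(S(S(add(Z, mul(SZ, SSSZ)))))
  [5] S(S(S(mul(SZ, SSSZ))))
  [6] S(S(S(add(SSSZ, mul(Z, SSSZ)))))
  [7] S(S(S(S(add(SSZ, mul(Z, SSSZ))))))
  [8] S(S(S(S(S(add(SZ, mul(Z, SSSZ)))))))
  [9] S(S(S(S(S(S(add(Z, mul(Z, SSSZ))))))))
  [10] S(S(S(S(S(S(mul(Z, SSSZ)))))))
  [11] S^6(Z)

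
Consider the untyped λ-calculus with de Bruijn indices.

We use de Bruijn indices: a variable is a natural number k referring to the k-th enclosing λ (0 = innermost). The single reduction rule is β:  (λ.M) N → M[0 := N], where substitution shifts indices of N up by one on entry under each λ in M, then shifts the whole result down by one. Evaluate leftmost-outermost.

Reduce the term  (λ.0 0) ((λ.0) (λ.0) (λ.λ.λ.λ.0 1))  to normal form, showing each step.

Answer: normal form = λ.λ.λ.0 1  (in 4 steps)

Reduction:
  start: (λ.0 0) ((λ.0) (λ.0) (λ.λ.λ.λ.0 1))
  step 1: (λ.0) (λ.0) (λ.λ.λ.λ.0 1) ((λ.0) (λ.0) (λ.λ.λ.λ.0 1))
  step 2: (λ.0) (λ.λ.λ.λ.0 1) ((λ.0) (λ.0) (λ.λ.λ.λ.0 1))
  step 3: (λ.λ.λ.λ.0 1) ((λ.0) (λ.0) (λ.λ.λ.λ.0 1))
  step 4: λ.λ.λ.0 1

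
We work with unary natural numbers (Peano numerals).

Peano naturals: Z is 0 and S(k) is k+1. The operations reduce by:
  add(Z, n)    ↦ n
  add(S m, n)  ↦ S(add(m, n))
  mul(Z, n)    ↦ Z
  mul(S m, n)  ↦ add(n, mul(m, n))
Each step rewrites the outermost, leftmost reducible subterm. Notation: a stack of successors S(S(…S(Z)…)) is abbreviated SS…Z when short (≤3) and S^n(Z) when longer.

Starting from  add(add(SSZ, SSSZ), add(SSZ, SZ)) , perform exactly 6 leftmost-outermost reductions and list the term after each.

Answer: after 6 steps: S(S(S(add(SSZ, add(SSZ, SZ)))))

Derivation:
  start: add(add(SSZ, SSSZ), add(SSZ, SZ))
  [1] add(S(add(SZ, SSSZ)), add(SSZ, SZ))
  [2] S(add(add(SZ, SSSZ), add(SSZ, SZ)))
  [3] S(add(S(add(Z, SSSZ)), add(SSZ, SZ)))
  [4] S(S(add(add(Z, SSSZ), add(SSZ, SZ))))
  [5] S(S(add(SSSZ, add(SSZ, SZ))))
  [6] S(S(S(add(SSZ, add(SSZ, SZ)))))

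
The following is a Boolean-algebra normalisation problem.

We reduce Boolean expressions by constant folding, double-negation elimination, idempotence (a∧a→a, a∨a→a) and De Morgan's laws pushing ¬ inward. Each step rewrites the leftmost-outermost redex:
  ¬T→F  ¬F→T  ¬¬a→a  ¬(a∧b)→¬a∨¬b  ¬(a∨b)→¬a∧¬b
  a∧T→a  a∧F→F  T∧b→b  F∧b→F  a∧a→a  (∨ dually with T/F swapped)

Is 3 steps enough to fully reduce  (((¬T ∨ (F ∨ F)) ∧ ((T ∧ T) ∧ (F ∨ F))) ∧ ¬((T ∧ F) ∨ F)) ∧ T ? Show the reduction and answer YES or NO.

Answer: NO — after 3 steps the term is ((F ∨ F) ∧ ((T ∧ T) ∧ (F ∨ F))) ∧ ¬((T ∧ F) ∨ F), not yet normal

Working:
  start: (((¬T ∨ (F ∨ F)) ∧ ((T ∧ T) ∧ (F ∨ F))) ∧ ¬((T ∧ F) ∨ F)) ∧ T
  step 1: ((¬T ∨ (F ∨ F)) ∧ ((T ∧ T) ∧ (F ∨ F))) ∧ ¬((T ∧ F) ∨ F)
  step 2: ((F ∨ (F ∨ F)) ∧ ((T ∧ T) ∧ (F ∨ F))) ∧ ¬((T ∧ F) ∨ F)
  step 3: ((F ∨ F) ∧ ((T ∧ T) ∧ (F ∨ F))) ∧ ¬((T ∧ F) ∨ F)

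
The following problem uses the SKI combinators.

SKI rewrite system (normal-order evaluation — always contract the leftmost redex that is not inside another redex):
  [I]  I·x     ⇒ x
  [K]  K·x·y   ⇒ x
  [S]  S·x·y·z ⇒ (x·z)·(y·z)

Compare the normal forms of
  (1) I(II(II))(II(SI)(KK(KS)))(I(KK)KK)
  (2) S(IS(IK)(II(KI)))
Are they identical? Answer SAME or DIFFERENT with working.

Answer: DIFFERENT — A ⇓ K, B ⇓ S(SK(KI))

Reduction:
Term A:
  start: I(II(II))(II(SI)(KK(KS)))(I(KK)KK)
  step 1: II(II)(II(SI)(KK(KS)))(I(KK)KK)
  step 2: I(II)(II(SI)(KK(KS)))(I(KK)KK)
  step 3: II(II(SI)(KK(KS)))(I(KK)KK)
  step 4: I(II(SI)(KK(KS)))(I(KK)KK)
  step 5: II(SI)(KK(KS))(I(KK)KK)
  step 6: I(SI)(KK(KS))(I(KK)KK)
  step 7: SI(KK(KS))(I(KK)KK)
  step 8: I(I(KK)KK)(KK(KS)(I(KK)KK))
  step 9: I(KK)KK(KK(KS)(I(KK)KK))
  step 10: KKKK(KK(KS)(I(KK)KK))
  step 11: KK(KK(KS)(I(KK)KK))
  step 12: K

Term B:
  start: S(IS(IK)(II(KI)))
  step 1: S(S(IK)(II(KI)))
  step 2: S(SK(II(KI)))
  step 3: S(SK(I(KI)))
  step 4: S(SK(KI))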